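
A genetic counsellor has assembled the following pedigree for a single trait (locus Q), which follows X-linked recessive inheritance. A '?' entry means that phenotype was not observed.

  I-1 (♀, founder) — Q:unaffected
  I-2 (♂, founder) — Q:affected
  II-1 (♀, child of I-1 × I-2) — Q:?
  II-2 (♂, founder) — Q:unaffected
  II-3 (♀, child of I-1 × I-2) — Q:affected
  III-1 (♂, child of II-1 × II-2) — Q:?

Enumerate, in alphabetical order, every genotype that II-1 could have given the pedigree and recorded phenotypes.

Q/I-1 un ·: X^QX^q
Q/I-2 aff ·: X^qY
Q/II-1 ? I-1×I-2: X^QX^q|X^qX^q
Q/II-2 un ·: X^QY
Q/II-3 aff I-1×I-2: X^qX^q
Q/III-1 ? II-1×II-2: X^QY|X^qY
⇒ Q over [I-1,I-2,II-1,II-2,II-3,III-1]: 3 consistent

II-1 ∈ {X^QX^q, X^qX^q}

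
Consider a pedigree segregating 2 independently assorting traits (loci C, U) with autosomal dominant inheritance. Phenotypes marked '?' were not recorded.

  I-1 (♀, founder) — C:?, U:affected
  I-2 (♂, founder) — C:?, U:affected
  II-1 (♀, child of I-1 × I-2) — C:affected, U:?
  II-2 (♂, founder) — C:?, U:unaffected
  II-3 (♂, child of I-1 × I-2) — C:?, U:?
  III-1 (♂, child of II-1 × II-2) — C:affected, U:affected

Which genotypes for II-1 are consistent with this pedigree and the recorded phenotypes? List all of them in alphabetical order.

C/I-1 ? ·: cc|Cc|CC
C/I-2 ? ·: cc|Cc|CC
C/II-1 aff I-1×I-2: Cc|CC
C/II-2 ? ·: cc|Cc|CC
C/II-3 ? I-1×I-2: cc|Cc|CC
C/III-1 aff II-1×II-2: Cc|CC
⇒ C over [I-1,I-2,II-1,II-2,II-3,III-1]: 97 consistent
U/I-1 aff ·: Uu|UU
U/I-2 aff ·: Uu|UU
U/II-1 ? I-1×I-2: Uu|UU
U/II-2 un ·: uu
U/II-3 ? I-1×I-2: uu|Uu|UU
U/III-1 aff II-1×II-2: Uu
⇒ U over [I-1,I-2,II-1,II-2,II-3,III-1]: 15 consistent

II-1 ∈ {CC UU, CC Uu, Cc UU, Cc Uu}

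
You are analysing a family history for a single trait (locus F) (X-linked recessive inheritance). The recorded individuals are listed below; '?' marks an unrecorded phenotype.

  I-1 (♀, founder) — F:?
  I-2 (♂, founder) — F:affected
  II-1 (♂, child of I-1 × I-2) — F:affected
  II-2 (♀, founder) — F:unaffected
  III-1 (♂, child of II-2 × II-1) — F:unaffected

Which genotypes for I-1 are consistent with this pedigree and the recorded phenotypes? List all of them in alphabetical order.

I-1 ∈ {X^FX^f, X^fX^f}

F/I-1 ? ·: X^FX^f|X^fX^f
F/I-2 aff ·: X^fY
F/II-1 aff I-1×I-2: X^fY
F/II-2 un ·: X^FX^F|X^FX^f
F/III-1 un II-2×II-1: X^FY
⇒ F over [I-1,I-2,II-1,II-2,III-1]: 4 consistent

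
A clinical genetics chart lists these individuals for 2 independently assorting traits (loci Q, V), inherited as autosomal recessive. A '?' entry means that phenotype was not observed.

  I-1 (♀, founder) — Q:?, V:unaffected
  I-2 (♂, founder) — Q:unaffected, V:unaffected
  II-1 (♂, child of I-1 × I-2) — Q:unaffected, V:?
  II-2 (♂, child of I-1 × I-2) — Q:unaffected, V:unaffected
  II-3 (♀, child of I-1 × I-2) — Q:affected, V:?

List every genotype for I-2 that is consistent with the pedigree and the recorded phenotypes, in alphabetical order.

Q/I-1 ? ·: Qq|qq
Q/I-2 un ·: Qq
Q/II-1 un I-1×I-2: QQ|Qq
Q/II-2 un I-1×I-2: QQ|Qq
Q/II-3 aff I-1×I-2: qq
⇒ Q over [I-1,I-2,II-1,II-2,II-3]: 5 consistent
V/I-1 un ·: VV|Vv
V/I-2 un ·: VV|Vv
V/II-1 ? I-1×I-2: VV|Vv|vv
V/II-2 un I-1×I-2: VV|Vv
V/II-3 ? I-1×I-2: VV|Vv|vv
⇒ V over [I-1,I-2,II-1,II-2,II-3]: 35 consistent

I-2 ∈ {Qq VV, Qq Vv}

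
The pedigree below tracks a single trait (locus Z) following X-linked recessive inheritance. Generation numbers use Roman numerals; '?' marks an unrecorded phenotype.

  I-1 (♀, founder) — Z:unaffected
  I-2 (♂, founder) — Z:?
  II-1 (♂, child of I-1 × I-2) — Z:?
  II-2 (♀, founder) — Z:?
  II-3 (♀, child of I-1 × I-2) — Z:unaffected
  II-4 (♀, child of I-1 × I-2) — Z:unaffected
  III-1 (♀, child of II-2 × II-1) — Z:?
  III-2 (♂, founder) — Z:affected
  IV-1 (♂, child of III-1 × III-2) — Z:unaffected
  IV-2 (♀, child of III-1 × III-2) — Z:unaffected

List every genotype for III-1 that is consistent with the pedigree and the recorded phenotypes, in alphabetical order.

III-1 ∈ {X^ZX^Z, X^ZX^z}

Z/I-1 un ·: X^ZX^Z|X^ZX^z
Z/I-2 ? ·: X^ZY|X^zY
Z/II-1 ? I-1×I-2: X^ZY|X^zY
Z/II-2 ? ·: X^ZX^Z|X^ZX^z|X^zX^z
Z/II-3 un I-1×I-2: X^ZX^Z|X^ZX^z
Z/II-4 un I-1×I-2: X^ZX^Z|X^ZX^z
Z/III-1 ? II-2×II-1: X^ZX^Z|X^ZX^z
Z/III-2 aff ·: X^zY
Z/IV-1 un III-1×III-2: X^ZY
Z/IV-2 un III-1×III-2: X^ZX^z
⇒ Z over [I-1,I-2,II-1,II-2,II-3,II-4,III-1,III-2,IV-1,IV-2]: 38 consistent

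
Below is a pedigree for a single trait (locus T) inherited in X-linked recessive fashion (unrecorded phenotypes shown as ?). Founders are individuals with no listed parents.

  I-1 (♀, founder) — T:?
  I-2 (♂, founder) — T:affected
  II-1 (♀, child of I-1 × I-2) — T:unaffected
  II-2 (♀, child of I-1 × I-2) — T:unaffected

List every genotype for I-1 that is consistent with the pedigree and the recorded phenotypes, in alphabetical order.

T/I-1 ? ·: X^TX^T|X^TX^t
T/I-2 aff ·: X^tY
T/II-1 un I-1×I-2: X^TX^t
T/II-2 un I-1×I-2: X^TX^t
⇒ T over [I-1,I-2,II-1,II-2]: 2 consistent

I-1 ∈ {X^TX^T, X^TX^t}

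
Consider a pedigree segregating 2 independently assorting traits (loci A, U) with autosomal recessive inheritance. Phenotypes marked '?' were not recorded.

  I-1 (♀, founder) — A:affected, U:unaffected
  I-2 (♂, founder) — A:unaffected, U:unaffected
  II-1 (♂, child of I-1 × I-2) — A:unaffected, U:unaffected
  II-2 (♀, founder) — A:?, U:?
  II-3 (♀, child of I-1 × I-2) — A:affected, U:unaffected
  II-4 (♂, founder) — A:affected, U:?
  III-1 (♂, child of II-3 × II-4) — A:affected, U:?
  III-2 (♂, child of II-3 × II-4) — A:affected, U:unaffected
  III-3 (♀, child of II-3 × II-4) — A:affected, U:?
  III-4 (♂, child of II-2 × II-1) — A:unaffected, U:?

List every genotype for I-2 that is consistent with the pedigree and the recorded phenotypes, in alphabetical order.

I-2 ∈ {Aa UU, Aa Uu}

A/I-1 aff ·: aa
A/I-2 un ·: Aa
A/II-1 un I-1×I-2: Aa
A/II-2 ? ·: AA|Aa|aa
A/II-3 aff I-1×I-2: aa
A/II-4 aff ·: aa
A/III-1 aff II-3×II-4: aa
A/III-2 aff II-3×II-4: aa
A/III-3 aff II-3×II-4: aa
A/III-4 un II-2×II-1: AA|Aa
⇒ A over [I-1,I-2,II-1,II-2,II-3,II-4,III-1,III-2,III-3,III-4]: 5 consistent
U/I-1 un ·: UU|Uu
U/I-2 un ·: UU|Uu
U/II-1 un I-1×I-2: UU|Uu
U/II-2 ? ·: UU|Uu|uu
U/II-3 un I-1×I-2: UU|Uu
U/II-4 ? ·: UU|Uu|uu
U/III-1 ? II-3×II-4: UU|Uu|uu
U/III-2 un II-3×II-4: UU|Uu
U/III-3 ? II-3×II-4: UU|Uu|uu
U/III-4 ? II-2×II-1: UU|Uu|uu
⇒ U over [I-1,I-2,II-1,II-2,II-3,II-4,III-1,III-2,III-3,III-4]: 1360 consistent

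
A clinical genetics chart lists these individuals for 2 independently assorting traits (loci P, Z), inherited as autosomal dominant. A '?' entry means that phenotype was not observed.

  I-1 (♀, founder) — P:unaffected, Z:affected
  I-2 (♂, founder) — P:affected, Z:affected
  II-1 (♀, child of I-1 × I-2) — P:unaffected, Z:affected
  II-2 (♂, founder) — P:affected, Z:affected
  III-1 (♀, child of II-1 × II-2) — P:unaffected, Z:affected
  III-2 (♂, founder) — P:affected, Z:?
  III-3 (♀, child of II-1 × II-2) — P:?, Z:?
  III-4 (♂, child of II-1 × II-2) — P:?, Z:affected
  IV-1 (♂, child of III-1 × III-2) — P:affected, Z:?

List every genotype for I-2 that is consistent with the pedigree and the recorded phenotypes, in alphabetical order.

P/I-1 un ·: pp
P/I-2 aff ·: Pp
P/II-1 un I-1×I-2: pp
P/II-2 aff ·: Pp
P/III-1 un II-1×II-2: pp
P/III-2 aff ·: Pp|PP
P/III-3 ? II-1×II-2: pp|Pp
P/III-4 ? II-1×II-2: pp|Pp
P/IV-1 aff III-1×III-2: Pp
⇒ P over [I-1,I-2,II-1,II-2,III-1,III-2,III-3,III-4,IV-1]: 8 consistent
Z/I-1 aff ·: Zz|ZZ
Z/I-2 aff ·: Zz|ZZ
Z/II-1 aff I-1×I-2: Zz|ZZ
Z/II-2 aff ·: Zz|ZZ
Z/III-1 aff II-1×II-2: Zz|ZZ
Z/III-2 ? ·: zz|Zz|ZZ
Z/III-3 ? II-1×II-2: zz|Zz|ZZ
Z/III-4 aff II-1×II-2: Zz|ZZ
Z/IV-1 ? III-1×III-2: zz|Zz|ZZ
⇒ Z over [I-1,I-2,II-1,II-2,III-1,III-2,III-3,III-4,IV-1]: 522 consistent

I-2 ∈ {Pp ZZ, Pp Zz}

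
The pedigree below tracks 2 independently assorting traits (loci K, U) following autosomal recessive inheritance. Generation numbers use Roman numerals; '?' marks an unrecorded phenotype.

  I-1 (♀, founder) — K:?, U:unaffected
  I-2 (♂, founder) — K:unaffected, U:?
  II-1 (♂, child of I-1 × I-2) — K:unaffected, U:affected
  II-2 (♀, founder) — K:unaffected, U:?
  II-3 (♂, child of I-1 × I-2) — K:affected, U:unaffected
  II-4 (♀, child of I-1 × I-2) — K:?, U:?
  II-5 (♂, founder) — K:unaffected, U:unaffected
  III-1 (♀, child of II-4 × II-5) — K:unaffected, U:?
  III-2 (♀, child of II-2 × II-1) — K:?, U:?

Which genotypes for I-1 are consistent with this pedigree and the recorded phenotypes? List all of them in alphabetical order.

I-1 ∈ {Kk Uu, kk Uu}

K/I-1 ? ·: Kk|kk
K/I-2 un ·: Kk
K/II-1 un I-1×I-2: KK|Kk
K/II-2 un ·: KK|Kk
K/II-3 aff I-1×I-2: kk
K/II-4 ? I-1×I-2: KK|Kk|kk
K/II-5 un ·: KK|Kk
K/III-1 un II-4×II-5: KK|Kk
K/III-2 ? II-2×II-1: KK|Kk|kk
⇒ K over [I-1,I-2,II-1,II-2,II-3,II-4,II-5,III-1,III-2]: 102 consistent
U/I-1 un ·: Uu
U/I-2 ? ·: Uu|uu
U/II-1 aff I-1×I-2: uu
U/II-2 ? ·: UU|Uu|uu
U/II-3 un I-1×I-2: UU|Uu
U/II-4 ? I-1×I-2: UU|Uu|uu
U/II-5 un ·: UU|Uu
U/III-1 ? II-4×II-5: UU|Uu|uu
U/III-2 ? II-2×II-1: Uu|uu
⇒ U over [I-1,I-2,II-1,II-2,II-3,II-4,II-5,III-1,III-2]: 120 consistent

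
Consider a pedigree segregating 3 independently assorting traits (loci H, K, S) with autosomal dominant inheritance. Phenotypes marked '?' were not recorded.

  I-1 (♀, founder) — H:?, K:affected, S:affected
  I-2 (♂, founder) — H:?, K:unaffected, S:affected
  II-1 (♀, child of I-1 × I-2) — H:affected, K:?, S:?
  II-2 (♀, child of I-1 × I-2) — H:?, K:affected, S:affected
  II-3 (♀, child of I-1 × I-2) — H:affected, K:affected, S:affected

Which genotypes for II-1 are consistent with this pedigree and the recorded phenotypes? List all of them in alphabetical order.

II-1 ∈ {HH Kk SS, HH Kk Ss, HH Kk ss, HH kk SS, HH kk Ss, HH kk ss, Hh Kk SS, Hh Kk Ss, Hh Kk ss, Hh kk SS, Hh kk Ss, Hh kk ss}

H/I-1 ? ·: hh|Hh|HH
H/I-2 ? ·: hh|Hh|HH
H/II-1 aff I-1×I-2: Hh|HH
H/II-2 ? I-1×I-2: hh|Hh|HH
H/II-3 aff I-1×I-2: Hh|HH
⇒ H over [I-1,I-2,II-1,II-2,II-3]: 35 consistent
K/I-1 aff ·: Kk|KK
K/I-2 un ·: kk
K/II-1 ? I-1×I-2: kk|Kk
K/II-2 aff I-1×I-2: Kk
K/II-3 aff I-1×I-2: Kk
⇒ K over [I-1,I-2,II-1,II-2,II-3]: 3 consistent
S/I-1 aff ·: Ss|SS
S/I-2 aff ·: Ss|SS
S/II-1 ? I-1×I-2: ss|Ss|SS
S/II-2 aff I-1×I-2: Ss|SS
S/II-3 aff I-1×I-2: Ss|SS
⇒ S over [I-1,I-2,II-1,II-2,II-3]: 29 consistent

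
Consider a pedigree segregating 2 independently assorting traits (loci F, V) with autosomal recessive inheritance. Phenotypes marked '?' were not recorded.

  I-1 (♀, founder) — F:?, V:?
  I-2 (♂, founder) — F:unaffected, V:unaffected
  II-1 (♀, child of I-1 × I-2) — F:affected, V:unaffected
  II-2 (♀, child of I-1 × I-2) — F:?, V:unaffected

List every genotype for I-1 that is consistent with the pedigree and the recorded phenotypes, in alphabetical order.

F/I-1 ? ·: Ff|ff
F/I-2 un ·: Ff
F/II-1 aff I-1×I-2: ff
F/II-2 ? I-1×I-2: FF|Ff|ff
⇒ F over [I-1,I-2,II-1,II-2]: 5 consistent
V/I-1 ? ·: VV|Vv|vv
V/I-2 un ·: VV|Vv
V/II-1 un I-1×I-2: VV|Vv
V/II-2 un I-1×I-2: VV|Vv
⇒ V over [I-1,I-2,II-1,II-2]: 15 consistent

I-1 ∈ {Ff VV, Ff Vv, Ff vv, ff VV, ff Vv, ff vv}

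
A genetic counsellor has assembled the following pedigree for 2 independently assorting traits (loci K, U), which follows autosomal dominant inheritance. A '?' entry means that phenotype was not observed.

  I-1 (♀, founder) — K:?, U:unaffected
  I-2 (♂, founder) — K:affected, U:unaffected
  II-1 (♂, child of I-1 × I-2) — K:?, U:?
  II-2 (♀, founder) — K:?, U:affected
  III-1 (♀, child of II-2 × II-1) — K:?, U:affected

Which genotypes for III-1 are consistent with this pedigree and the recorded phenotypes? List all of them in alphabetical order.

K/I-1 ? ·: kk|Kk|KK
K/I-2 aff ·: Kk|KK
K/II-1 ? I-1×I-2: kk|Kk|KK
K/II-2 ? ·: kk|Kk|KK
K/III-1 ? II-2×II-1: kk|Kk|KK
⇒ K over [I-1,I-2,II-1,II-2,III-1]: 59 consistent
U/I-1 un ·: uu
U/I-2 un ·: uu
U/II-1 ? I-1×I-2: uu
U/II-2 aff ·: Uu|UU
U/III-1 aff II-2×II-1: Uu
⇒ U over [I-1,I-2,II-1,II-2,III-1]: 2 consistent

III-1 ∈ {KK Uu, Kk Uu, kk Uu}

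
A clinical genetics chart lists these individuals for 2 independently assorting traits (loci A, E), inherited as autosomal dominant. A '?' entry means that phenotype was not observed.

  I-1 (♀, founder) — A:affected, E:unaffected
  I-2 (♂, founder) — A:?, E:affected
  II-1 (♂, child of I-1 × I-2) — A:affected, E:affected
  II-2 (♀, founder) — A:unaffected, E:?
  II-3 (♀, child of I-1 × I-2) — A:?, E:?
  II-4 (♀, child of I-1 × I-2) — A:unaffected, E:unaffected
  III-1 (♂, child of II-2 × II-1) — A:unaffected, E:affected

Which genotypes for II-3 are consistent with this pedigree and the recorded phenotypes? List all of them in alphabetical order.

II-3 ∈ {AA Ee, AA ee, Aa Ee, Aa ee, aa Ee, aa ee}

A/I-1 aff ·: Aa
A/I-2 ? ·: aa|Aa
A/II-1 aff I-1×I-2: Aa
A/II-2 un ·: aa
A/II-3 ? I-1×I-2: aa|Aa|AA
A/II-4 un I-1×I-2: aa
A/III-1 un II-2×II-1: aa
⇒ A over [I-1,I-2,II-1,II-2,II-3,II-4,III-1]: 5 consistent
E/I-1 un ·: ee
E/I-2 aff ·: Ee
E/II-1 aff I-1×I-2: Ee
E/II-2 ? ·: ee|Ee|EE
E/II-3 ? I-1×I-2: ee|Ee
E/II-4 un I-1×I-2: ee
E/III-1 aff II-2×II-1: Ee|EE
⇒ E over [I-1,I-2,II-1,II-2,II-3,II-4,III-1]: 10 consistent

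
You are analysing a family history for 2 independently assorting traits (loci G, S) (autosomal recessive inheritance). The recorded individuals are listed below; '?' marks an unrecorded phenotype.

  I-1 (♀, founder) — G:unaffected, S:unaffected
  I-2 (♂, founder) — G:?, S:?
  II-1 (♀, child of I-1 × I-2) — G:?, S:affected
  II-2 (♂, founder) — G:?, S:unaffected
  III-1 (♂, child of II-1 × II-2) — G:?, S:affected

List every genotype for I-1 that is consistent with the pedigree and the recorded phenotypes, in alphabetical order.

I-1 ∈ {GG Ss, Gg Ss}

G/I-1 un ·: GG|Gg
G/I-2 ? ·: GG|Gg|gg
G/II-1 ? I-1×I-2: GG|Gg|gg
G/II-2 ? ·: GG|Gg|gg
G/III-1 ? II-1×II-2: GG|Gg|gg
⇒ G over [I-1,I-2,II-1,II-2,III-1]: 59 consistent
S/I-1 un ·: Ss
S/I-2 ? ·: Ss|ss
S/II-1 aff I-1×I-2: ss
S/II-2 un ·: Ss
S/III-1 aff II-1×II-2: ss
⇒ S over [I-1,I-2,II-1,II-2,III-1]: 2 consistent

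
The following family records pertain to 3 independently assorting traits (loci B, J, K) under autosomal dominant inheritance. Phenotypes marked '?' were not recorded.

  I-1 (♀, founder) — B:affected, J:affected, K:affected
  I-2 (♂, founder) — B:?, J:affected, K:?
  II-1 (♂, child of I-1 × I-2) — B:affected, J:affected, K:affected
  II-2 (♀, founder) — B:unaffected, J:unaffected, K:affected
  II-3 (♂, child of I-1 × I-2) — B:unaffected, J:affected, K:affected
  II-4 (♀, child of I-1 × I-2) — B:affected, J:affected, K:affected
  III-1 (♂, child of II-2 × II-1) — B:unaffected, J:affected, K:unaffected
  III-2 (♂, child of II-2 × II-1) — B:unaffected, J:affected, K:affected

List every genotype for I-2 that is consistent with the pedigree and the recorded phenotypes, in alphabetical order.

B/I-1 aff ·: Bb
B/I-2 ? ·: bb|Bb
B/II-1 aff I-1×I-2: Bb
B/II-2 un ·: bb
B/II-3 un I-1×I-2: bb
B/II-4 aff I-1×I-2: Bb|BB
B/III-1 un II-2×II-1: bb
B/III-2 un II-2×II-1: bb
⇒ B over [I-1,I-2,II-1,II-2,II-3,II-4,III-1,III-2]: 3 consistent
J/I-1 aff ·: Jj|JJ
J/I-2 aff ·: Jj|JJ
J/II-1 aff I-1×I-2: Jj|JJ
J/II-2 un ·: jj
J/II-3 aff I-1×I-2: Jj|JJ
J/II-4 aff I-1×I-2: Jj|JJ
J/III-1 aff II-2×II-1: Jj
J/III-2 aff II-2×II-1: Jj
⇒ J over [I-1,I-2,II-1,II-2,II-3,II-4,III-1,III-2]: 25 consistent
K/I-1 aff ·: Kk|KK
K/I-2 ? ·: kk|Kk|KK
K/II-1 aff I-1×I-2: Kk
K/II-2 aff ·: Kk
K/II-3 aff I-1×I-2: Kk|KK
K/II-4 aff I-1×I-2: Kk|KK
K/III-1 un II-2×II-1: kk
K/III-2 aff II-2×II-1: Kk|KK
⇒ K over [I-1,I-2,II-1,II-2,II-3,II-4,III-1,III-2]: 28 consistent

I-2 ∈ {Bb JJ KK, Bb JJ Kk, Bb JJ kk, Bb Jj KK, Bb Jj Kk, Bb Jj kk, bb JJ KK, bb JJ Kk, bb JJ kk, bb Jj KK, bb Jj Kk, bb Jj kk}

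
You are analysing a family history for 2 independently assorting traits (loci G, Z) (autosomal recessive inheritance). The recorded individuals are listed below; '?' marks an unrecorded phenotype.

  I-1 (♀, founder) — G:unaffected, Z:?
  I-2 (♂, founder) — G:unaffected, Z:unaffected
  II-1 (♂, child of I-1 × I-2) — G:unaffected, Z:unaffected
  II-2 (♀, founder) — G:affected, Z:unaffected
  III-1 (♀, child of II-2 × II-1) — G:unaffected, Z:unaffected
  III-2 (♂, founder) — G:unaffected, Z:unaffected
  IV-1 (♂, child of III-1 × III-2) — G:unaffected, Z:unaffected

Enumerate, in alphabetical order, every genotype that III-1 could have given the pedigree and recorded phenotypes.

III-1 ∈ {Gg ZZ, Gg Zz}

G/I-1 un ·: GG|Gg
G/I-2 un ·: GG|Gg
G/II-1 un I-1×I-2: GG|Gg
G/II-2 aff ·: gg
G/III-1 un II-2×II-1: Gg
G/III-2 un ·: GG|Gg
G/IV-1 un III-1×III-2: GG|Gg
⇒ G over [I-1,I-2,II-1,II-2,III-1,III-2,IV-1]: 28 consistent
Z/I-1 ? ·: ZZ|Zz|zz
Z/I-2 un ·: ZZ|Zz
Z/II-1 un I-1×I-2: ZZ|Zz
Z/II-2 un ·: ZZ|Zz
Z/III-1 un II-2×II-1: ZZ|Zz
Z/III-2 un ·: ZZ|Zz
Z/IV-1 un III-1×III-2: ZZ|Zz
⇒ Z over [I-1,I-2,II-1,II-2,III-1,III-2,IV-1]: 110 consistent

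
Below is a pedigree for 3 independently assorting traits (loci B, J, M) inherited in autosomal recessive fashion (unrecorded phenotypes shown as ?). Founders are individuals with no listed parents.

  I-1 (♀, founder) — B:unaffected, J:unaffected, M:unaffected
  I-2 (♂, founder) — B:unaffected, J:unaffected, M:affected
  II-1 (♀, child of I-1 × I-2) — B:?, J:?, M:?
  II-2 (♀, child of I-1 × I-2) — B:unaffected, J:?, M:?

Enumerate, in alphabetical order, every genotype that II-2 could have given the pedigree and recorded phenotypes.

II-2 ∈ {BB JJ Mm, BB JJ mm, BB Jj Mm, BB Jj mm, BB jj Mm, BB jj mm, Bb JJ Mm, Bb JJ mm, Bb Jj Mm, Bb Jj mm, Bb jj Mm, Bb jj mm}

B/I-1 un ·: BB|Bb
B/I-2 un ·: BB|Bb
B/II-1 ? I-1×I-2: BB|Bb|bb
B/II-2 un I-1×I-2: BB|Bb
⇒ B over [I-1,I-2,II-1,II-2]: 15 consistent
J/I-1 un ·: JJ|Jj
J/I-2 un ·: JJ|Jj
J/II-1 ? I-1×I-2: JJ|Jj|jj
J/II-2 ? I-1×I-2: JJ|Jj|jj
⇒ J over [I-1,I-2,II-1,II-2]: 18 consistent
M/I-1 un ·: MM|Mm
M/I-2 aff ·: mm
M/II-1 ? I-1×I-2: Mm|mm
M/II-2 ? I-1×I-2: Mm|mm
⇒ M over [I-1,I-2,II-1,II-2]: 5 consistent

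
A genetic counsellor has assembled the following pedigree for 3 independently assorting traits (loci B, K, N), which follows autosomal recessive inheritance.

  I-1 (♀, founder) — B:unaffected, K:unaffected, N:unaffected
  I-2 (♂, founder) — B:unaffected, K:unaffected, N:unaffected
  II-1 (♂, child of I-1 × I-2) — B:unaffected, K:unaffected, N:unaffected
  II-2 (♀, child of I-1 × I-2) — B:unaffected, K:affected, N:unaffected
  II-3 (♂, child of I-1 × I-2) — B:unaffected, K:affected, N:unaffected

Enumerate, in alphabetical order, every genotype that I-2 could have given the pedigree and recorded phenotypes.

I-2 ∈ {BB Kk NN, BB Kk Nn, Bb Kk NN, Bb Kk Nn}

B/I-1 un ·: BB|Bb
B/I-2 un ·: BB|Bb
B/II-1 un I-1×I-2: BB|Bb
B/II-2 un I-1×I-2: BB|Bb
B/II-3 un I-1×I-2: BB|Bb
⇒ B over [I-1,I-2,II-1,II-2,II-3]: 25 consistent
K/I-1 un ·: Kk
K/I-2 un ·: Kk
K/II-1 un I-1×I-2: KK|Kk
K/II-2 aff I-1×I-2: kk
K/II-3 aff I-1×I-2: kk
⇒ K over [I-1,I-2,II-1,II-2,II-3]: 2 consistent
N/I-1 un ·: NN|Nn
N/I-2 un ·: NN|Nn
N/II-1 un I-1×I-2: NN|Nn
N/II-2 un I-1×I-2: NN|Nn
N/II-3 un I-1×I-2: NN|Nn
⇒ N over [I-1,I-2,II-1,II-2,II-3]: 25 consistent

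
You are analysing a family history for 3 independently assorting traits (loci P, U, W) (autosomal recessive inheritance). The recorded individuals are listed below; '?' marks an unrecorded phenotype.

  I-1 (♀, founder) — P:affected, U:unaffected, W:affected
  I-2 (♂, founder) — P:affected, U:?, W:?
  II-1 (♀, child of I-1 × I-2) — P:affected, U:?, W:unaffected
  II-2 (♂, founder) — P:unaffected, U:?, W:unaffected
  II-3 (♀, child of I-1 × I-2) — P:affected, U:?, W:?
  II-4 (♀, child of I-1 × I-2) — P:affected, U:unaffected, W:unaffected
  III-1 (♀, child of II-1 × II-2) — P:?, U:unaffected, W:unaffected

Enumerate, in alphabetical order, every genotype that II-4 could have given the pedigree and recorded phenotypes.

II-4 ∈ {pp UU Ww, pp Uu Ww}

P/I-1 aff ·: pp
P/I-2 aff ·: pp
P/II-1 aff I-1×I-2: pp
P/II-2 un ·: PP|Pp
P/II-3 aff I-1×I-2: pp
P/II-4 aff I-1×I-2: pp
P/III-1 ? II-1×II-2: Pp|pp
⇒ P over [I-1,I-2,II-1,II-2,II-3,II-4,III-1]: 3 consistent
U/I-1 un ·: UU|Uu
U/I-2 ? ·: UU|Uu|uu
U/II-1 ? I-1×I-2: UU|Uu|uu
U/II-2 ? ·: UU|Uu|uu
U/II-3 ? I-1×I-2: UU|Uu|uu
U/II-4 un I-1×I-2: UU|Uu
U/III-1 un II-1×II-2: UU|Uu
⇒ U over [I-1,I-2,II-1,II-2,II-3,II-4,III-1]: 161 consistent
W/I-1 aff ·: ww
W/I-2 ? ·: WW|Ww
W/II-1 un I-1×I-2: Ww
W/II-2 un ·: WW|Ww
W/II-3 ? I-1×I-2: Ww|ww
W/II-4 un I-1×I-2: Ww
W/III-1 un II-1×II-2: WW|Ww
⇒ W over [I-1,I-2,II-1,II-2,II-3,II-4,III-1]: 12 consistent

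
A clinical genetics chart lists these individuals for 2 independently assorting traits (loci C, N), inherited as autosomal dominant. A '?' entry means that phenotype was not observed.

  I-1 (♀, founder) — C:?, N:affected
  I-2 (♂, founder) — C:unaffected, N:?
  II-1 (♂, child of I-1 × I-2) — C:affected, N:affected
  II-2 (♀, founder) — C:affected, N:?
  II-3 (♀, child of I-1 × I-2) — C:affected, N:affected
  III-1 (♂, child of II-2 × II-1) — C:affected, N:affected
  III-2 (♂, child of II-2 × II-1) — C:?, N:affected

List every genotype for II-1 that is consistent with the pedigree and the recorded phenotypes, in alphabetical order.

II-1 ∈ {Cc NN, Cc Nn}

C/I-1 ? ·: Cc|CC
C/I-2 un ·: cc
C/II-1 aff I-1×I-2: Cc
C/II-2 aff ·: Cc|CC
C/II-3 aff I-1×I-2: Cc
C/III-1 aff II-2×II-1: Cc|CC
C/III-2 ? II-2×II-1: cc|Cc|CC
⇒ C over [I-1,I-2,II-1,II-2,II-3,III-1,III-2]: 20 consistent
N/I-1 aff ·: Nn|NN
N/I-2 ? ·: nn|Nn|NN
N/II-1 aff I-1×I-2: Nn|NN
N/II-2 ? ·: nn|Nn|NN
N/II-3 aff I-1×I-2: Nn|NN
N/III-1 aff II-2×II-1: Nn|NN
N/III-2 aff II-2×II-1: Nn|NN
⇒ N over [I-1,I-2,II-1,II-2,II-3,III-1,III-2]: 114 consistent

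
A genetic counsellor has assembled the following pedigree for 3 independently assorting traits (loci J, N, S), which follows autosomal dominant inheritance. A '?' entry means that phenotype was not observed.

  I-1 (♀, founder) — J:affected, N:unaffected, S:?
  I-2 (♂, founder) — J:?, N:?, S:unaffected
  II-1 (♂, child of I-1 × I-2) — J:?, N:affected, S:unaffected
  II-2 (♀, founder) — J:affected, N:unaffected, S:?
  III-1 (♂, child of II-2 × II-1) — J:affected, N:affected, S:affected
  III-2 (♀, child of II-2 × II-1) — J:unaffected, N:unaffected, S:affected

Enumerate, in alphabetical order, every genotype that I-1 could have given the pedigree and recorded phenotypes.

J/I-1 aff ·: Jj|JJ
J/I-2 ? ·: jj|Jj|JJ
J/II-1 ? I-1×I-2: jj|Jj
J/II-2 aff ·: Jj
J/III-1 aff II-2×II-1: Jj|JJ
J/III-2 un II-2×II-1: jj
⇒ J over [I-1,I-2,II-1,II-2,III-1,III-2]: 12 consistent
N/I-1 un ·: nn
N/I-2 ? ·: Nn|NN
N/II-1 aff I-1×I-2: Nn
N/II-2 un ·: nn
N/III-1 aff II-2×II-1: Nn
N/III-2 un II-2×II-1: nn
⇒ N over [I-1,I-2,II-1,II-2,III-1,III-2]: 2 consistent
S/I-1 ? ·: ss|Ss
S/I-2 un ·: ss
S/II-1 un I-1×I-2: ss
S/II-2 ? ·: Ss|SS
S/III-1 aff II-2×II-1: Ss
S/III-2 aff II-2×II-1: Ss
⇒ S over [I-1,I-2,II-1,II-2,III-1,III-2]: 4 consistent

I-1 ∈ {JJ nn Ss, JJ nn ss, Jj nn Ss, Jj nn ss}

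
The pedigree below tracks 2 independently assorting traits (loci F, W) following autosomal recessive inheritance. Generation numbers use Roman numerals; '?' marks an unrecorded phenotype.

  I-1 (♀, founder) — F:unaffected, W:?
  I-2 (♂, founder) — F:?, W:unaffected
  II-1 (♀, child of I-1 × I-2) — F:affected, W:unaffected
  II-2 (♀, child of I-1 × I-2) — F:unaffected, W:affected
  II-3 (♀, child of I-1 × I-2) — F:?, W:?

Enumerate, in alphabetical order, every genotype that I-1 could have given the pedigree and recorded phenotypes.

I-1 ∈ {Ff Ww, Ff ww}

F/I-1 un ·: Ff
F/I-2 ? ·: Ff|ff
F/II-1 aff I-1×I-2: ff
F/II-2 un I-1×I-2: FF|Ff
F/II-3 ? I-1×I-2: FF|Ff|ff
⇒ F over [I-1,I-2,II-1,II-2,II-3]: 8 consistent
W/I-1 ? ·: Ww|ww
W/I-2 un ·: Ww
W/II-1 un I-1×I-2: WW|Ww
W/II-2 aff I-1×I-2: ww
W/II-3 ? I-1×I-2: WW|Ww|ww
⇒ W over [I-1,I-2,II-1,II-2,II-3]: 8 consistent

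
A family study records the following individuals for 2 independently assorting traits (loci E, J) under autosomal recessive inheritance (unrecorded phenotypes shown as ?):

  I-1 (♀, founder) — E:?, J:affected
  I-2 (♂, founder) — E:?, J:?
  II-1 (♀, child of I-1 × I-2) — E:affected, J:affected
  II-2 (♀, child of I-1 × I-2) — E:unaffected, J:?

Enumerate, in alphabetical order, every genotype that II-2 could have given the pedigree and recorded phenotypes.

II-2 ∈ {EE Jj, EE jj, Ee Jj, Ee jj}

E/I-1 ? ·: Ee|ee
E/I-2 ? ·: Ee|ee
E/II-1 aff I-1×I-2: ee
E/II-2 un I-1×I-2: EE|Ee
⇒ E over [I-1,I-2,II-1,II-2]: 4 consistent
J/I-1 aff ·: jj
J/I-2 ? ·: Jj|jj
J/II-1 aff I-1×I-2: jj
J/II-2 ? I-1×I-2: Jj|jj
⇒ J over [I-1,I-2,II-1,II-2]: 3 consistent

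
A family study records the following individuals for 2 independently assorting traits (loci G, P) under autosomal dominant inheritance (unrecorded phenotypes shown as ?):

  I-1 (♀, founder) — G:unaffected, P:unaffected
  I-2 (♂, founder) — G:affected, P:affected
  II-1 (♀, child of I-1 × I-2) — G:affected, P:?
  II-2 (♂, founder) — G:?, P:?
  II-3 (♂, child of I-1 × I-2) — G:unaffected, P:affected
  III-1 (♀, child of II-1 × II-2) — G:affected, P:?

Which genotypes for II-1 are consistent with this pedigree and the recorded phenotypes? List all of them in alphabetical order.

II-1 ∈ {Gg Pp, Gg pp}

G/I-1 un ·: gg
G/I-2 aff ·: Gg
G/II-1 aff I-1×I-2: Gg
G/II-2 ? ·: gg|Gg|GG
G/II-3 un I-1×I-2: gg
G/III-1 aff II-1×II-2: Gg|GG
⇒ G over [I-1,I-2,II-1,II-2,II-3,III-1]: 5 consistent
P/I-1 un ·: pp
P/I-2 aff ·: Pp|PP
P/II-1 ? I-1×I-2: pp|Pp
P/II-2 ? ·: pp|Pp|PP
P/II-3 aff I-1×I-2: Pp
P/III-1 ? II-1×II-2: pp|Pp|PP
⇒ P over [I-1,I-2,II-1,II-2,II-3,III-1]: 18 consistent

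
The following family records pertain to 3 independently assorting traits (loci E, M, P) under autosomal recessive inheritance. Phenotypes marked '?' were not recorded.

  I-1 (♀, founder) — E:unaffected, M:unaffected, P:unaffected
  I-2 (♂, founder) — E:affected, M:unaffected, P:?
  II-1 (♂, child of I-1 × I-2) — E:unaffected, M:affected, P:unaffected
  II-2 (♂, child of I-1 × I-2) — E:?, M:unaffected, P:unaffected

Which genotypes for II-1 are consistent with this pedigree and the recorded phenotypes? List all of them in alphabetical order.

II-1 ∈ {Ee mm PP, Ee mm Pp}

E/I-1 un ·: EE|Ee
E/I-2 aff ·: ee
E/II-1 un I-1×I-2: Ee
E/II-2 ? I-1×I-2: Ee|ee
⇒ E over [I-1,I-2,II-1,II-2]: 3 consistent
M/I-1 un ·: Mm
M/I-2 un ·: Mm
M/II-1 aff I-1×I-2: mm
M/II-2 un I-1×I-2: MM|Mm
⇒ M over [I-1,I-2,II-1,II-2]: 2 consistent
P/I-1 un ·: PP|Pp
P/I-2 ? ·: PP|Pp|pp
P/II-1 un I-1×I-2: PP|Pp
P/II-2 un I-1×I-2: PP|Pp
⇒ P over [I-1,I-2,II-1,II-2]: 15 consistent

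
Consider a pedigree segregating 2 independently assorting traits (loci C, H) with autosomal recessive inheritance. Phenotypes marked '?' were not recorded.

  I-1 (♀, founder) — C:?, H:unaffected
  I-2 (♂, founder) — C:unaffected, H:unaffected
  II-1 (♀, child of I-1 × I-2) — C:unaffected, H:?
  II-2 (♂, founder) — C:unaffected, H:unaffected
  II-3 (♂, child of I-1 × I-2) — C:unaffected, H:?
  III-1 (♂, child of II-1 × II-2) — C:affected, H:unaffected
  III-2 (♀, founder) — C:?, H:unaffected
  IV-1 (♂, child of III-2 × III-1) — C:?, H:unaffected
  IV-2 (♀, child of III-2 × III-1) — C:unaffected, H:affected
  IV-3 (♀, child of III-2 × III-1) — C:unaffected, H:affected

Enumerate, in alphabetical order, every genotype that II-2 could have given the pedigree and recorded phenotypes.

II-2 ∈ {Cc HH, Cc Hh}

C/I-1 ? ·: CC|Cc|cc
C/I-2 un ·: CC|Cc
C/II-1 un I-1×I-2: Cc
C/II-2 un ·: Cc
C/II-3 un I-1×I-2: CC|Cc
C/III-1 aff II-1×II-2: cc
C/III-2 ? ·: CC|Cc
C/IV-1 ? III-2×III-1: Cc|cc
C/IV-2 un III-2×III-1: Cc
C/IV-3 un III-2×III-1: Cc
⇒ C over [I-1,I-2,II-1,II-2,II-3,III-1,III-2,IV-1,IV-2,IV-3]: 24 consistent
H/I-1 un ·: HH|Hh
H/I-2 un ·: HH|Hh
H/II-1 ? I-1×I-2: HH|Hh|hh
H/II-2 un ·: HH|Hh
H/II-3 ? I-1×I-2: HH|Hh|hh
H/III-1 un II-1×II-2: Hh
H/III-2 un ·: Hh
H/IV-1 un III-2×III-1: HH|Hh
H/IV-2 aff III-2×III-1: hh
H/IV-3 aff III-2×III-1: hh
⇒ H over [I-1,I-2,II-1,II-2,II-3,III-1,III-2,IV-1,IV-2,IV-3]: 56 consistent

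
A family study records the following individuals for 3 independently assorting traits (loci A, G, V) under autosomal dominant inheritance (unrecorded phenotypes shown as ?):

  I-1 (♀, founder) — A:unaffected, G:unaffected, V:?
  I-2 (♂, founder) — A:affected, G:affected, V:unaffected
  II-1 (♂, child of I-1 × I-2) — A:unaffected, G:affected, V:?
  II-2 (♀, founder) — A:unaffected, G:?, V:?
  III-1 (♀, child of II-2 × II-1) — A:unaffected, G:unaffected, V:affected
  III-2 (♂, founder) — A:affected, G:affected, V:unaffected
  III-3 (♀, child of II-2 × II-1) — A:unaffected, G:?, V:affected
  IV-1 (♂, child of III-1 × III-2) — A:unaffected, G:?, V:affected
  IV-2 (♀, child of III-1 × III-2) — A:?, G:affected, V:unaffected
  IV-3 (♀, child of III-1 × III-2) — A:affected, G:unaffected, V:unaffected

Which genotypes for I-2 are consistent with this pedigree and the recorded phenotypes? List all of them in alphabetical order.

I-2 ∈ {Aa GG vv, Aa Gg vv}

A/I-1 un ·: aa
A/I-2 aff ·: Aa
A/II-1 un I-1×I-2: aa
A/II-2 un ·: aa
A/III-1 un II-2×II-1: aa
A/III-2 aff ·: Aa
A/III-3 un II-2×II-1: aa
A/IV-1 un III-1×III-2: aa
A/IV-2 ? III-1×III-2: aa|Aa
A/IV-3 aff III-1×III-2: Aa
⇒ A over [I-1,I-2,II-1,II-2,III-1,III-2,III-3,IV-1,IV-2,IV-3]: 2 consistent
G/I-1 un ·: gg
G/I-2 aff ·: Gg|GG
G/II-1 aff I-1×I-2: Gg
G/II-2 ? ·: gg|Gg
G/III-1 un II-2×II-1: gg
G/III-2 aff ·: Gg
G/III-3 ? II-2×II-1: gg|Gg|GG
G/IV-1 ? III-1×III-2: gg|Gg
G/IV-2 aff III-1×III-2: Gg
G/IV-3 un III-1×III-2: gg
⇒ G over [I-1,I-2,II-1,II-2,III-1,III-2,III-3,IV-1,IV-2,IV-3]: 20 consistent
V/I-1 ? ·: vv|Vv|VV
V/I-2 un ·: vv
V/II-1 ? I-1×I-2: vv|Vv
V/II-2 ? ·: vv|Vv|VV
V/III-1 aff II-2×II-1: Vv
V/III-2 un ·: vv
V/III-3 aff II-2×II-1: Vv|VV
V/IV-1 aff III-1×III-2: Vv
V/IV-2 un III-1×III-2: vv
V/IV-3 un III-1×III-2: vv
⇒ V over [I-1,I-2,II-1,II-2,III-1,III-2,III-3,IV-1,IV-2,IV-3]: 14 consistent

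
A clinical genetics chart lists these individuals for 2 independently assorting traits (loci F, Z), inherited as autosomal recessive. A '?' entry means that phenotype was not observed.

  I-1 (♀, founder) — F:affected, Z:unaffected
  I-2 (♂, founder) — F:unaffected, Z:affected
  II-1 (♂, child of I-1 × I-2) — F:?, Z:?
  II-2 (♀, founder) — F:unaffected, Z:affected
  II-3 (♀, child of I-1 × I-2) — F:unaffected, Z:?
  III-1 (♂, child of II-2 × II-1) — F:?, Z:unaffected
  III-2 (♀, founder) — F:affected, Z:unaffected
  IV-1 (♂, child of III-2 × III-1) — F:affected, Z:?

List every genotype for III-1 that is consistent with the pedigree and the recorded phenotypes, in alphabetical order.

F/I-1 aff ·: ff
F/I-2 un ·: FF|Ff
F/II-1 ? I-1×I-2: Ff|ff
F/II-2 un ·: FF|Ff
F/II-3 un I-1×I-2: Ff
F/III-1 ? II-2×II-1: Ff|ff
F/III-2 aff ·: ff
F/IV-1 aff III-2×III-1: ff
⇒ F over [I-1,I-2,II-1,II-2,II-3,III-1,III-2,IV-1]: 9 consistent
Z/I-1 un ·: ZZ|Zz
Z/I-2 aff ·: zz
Z/II-1 ? I-1×I-2: Zz
Z/II-2 aff ·: zz
Z/II-3 ? I-1×I-2: Zz|zz
Z/III-1 un II-2×II-1: Zz
Z/III-2 un ·: ZZ|Zz
Z/IV-1 ? III-2×III-1: ZZ|Zz|zz
⇒ Z over [I-1,I-2,II-1,II-2,II-3,III-1,III-2,IV-1]: 15 consistent

III-1 ∈ {Ff Zz, ff Zz}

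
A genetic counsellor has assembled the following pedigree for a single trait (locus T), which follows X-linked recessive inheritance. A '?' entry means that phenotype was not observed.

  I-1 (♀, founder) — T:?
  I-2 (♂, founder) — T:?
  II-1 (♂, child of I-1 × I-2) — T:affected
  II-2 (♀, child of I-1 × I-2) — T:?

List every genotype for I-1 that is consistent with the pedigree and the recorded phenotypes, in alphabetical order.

T/I-1 ? ·: X^TX^t|X^tX^t
T/I-2 ? ·: X^TY|X^tY
T/II-1 aff I-1×I-2: X^tY
T/II-2 ? I-1×I-2: X^TX^T|X^TX^t|X^tX^t
⇒ T over [I-1,I-2,II-1,II-2]: 6 consistent

I-1 ∈ {X^TX^t, X^tX^t}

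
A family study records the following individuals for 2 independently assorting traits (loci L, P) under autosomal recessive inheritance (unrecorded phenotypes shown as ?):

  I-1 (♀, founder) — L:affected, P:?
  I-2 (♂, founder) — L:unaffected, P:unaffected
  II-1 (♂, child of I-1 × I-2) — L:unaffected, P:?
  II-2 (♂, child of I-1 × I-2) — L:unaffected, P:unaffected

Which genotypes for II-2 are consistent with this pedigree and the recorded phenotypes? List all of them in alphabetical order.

II-2 ∈ {Ll PP, Ll Pp}

L/I-1 aff ·: ll
L/I-2 un ·: LL|Ll
L/II-1 un I-1×I-2: Ll
L/II-2 un I-1×I-2: Ll
⇒ L over [I-1,I-2,II-1,II-2]: 2 consistent
P/I-1 ? ·: PP|Pp|pp
P/I-2 un ·: PP|Pp
P/II-1 ? I-1×I-2: PP|Pp|pp
P/II-2 un I-1×I-2: PP|Pp
⇒ P over [I-1,I-2,II-1,II-2]: 18 consistent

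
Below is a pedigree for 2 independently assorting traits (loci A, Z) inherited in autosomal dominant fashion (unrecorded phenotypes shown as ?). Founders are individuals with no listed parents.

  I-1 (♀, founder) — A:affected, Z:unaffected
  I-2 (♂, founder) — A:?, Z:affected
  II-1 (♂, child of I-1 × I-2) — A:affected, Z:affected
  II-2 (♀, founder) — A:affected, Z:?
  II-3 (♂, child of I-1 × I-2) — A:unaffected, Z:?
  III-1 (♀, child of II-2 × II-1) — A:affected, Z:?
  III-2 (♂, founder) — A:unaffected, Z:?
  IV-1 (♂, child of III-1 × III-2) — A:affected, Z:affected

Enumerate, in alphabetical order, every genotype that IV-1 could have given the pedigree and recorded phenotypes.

IV-1 ∈ {Aa ZZ, Aa Zz}

A/I-1 aff ·: Aa
A/I-2 ? ·: aa|Aa
A/II-1 aff I-1×I-2: Aa|AA
A/II-2 aff ·: Aa|AA
A/II-3 un I-1×I-2: aa
A/III-1 aff II-2×II-1: Aa|AA
A/III-2 un ·: aa
A/IV-1 aff III-1×III-2: Aa
⇒ A over [I-1,I-2,II-1,II-2,II-3,III-1,III-2,IV-1]: 11 consistent
Z/I-1 un ·: zz
Z/I-2 aff ·: Zz|ZZ
Z/II-1 aff I-1×I-2: Zz
Z/II-2 ? ·: zz|Zz|ZZ
Z/II-3 ? I-1×I-2: zz|Zz
Z/III-1 ? II-2×II-1: zz|Zz|ZZ
Z/III-2 ? ·: zz|Zz|ZZ
Z/IV-1 aff III-1×III-2: Zz|ZZ
⇒ Z over [I-1,I-2,II-1,II-2,II-3,III-1,III-2,IV-1]: 81 consistent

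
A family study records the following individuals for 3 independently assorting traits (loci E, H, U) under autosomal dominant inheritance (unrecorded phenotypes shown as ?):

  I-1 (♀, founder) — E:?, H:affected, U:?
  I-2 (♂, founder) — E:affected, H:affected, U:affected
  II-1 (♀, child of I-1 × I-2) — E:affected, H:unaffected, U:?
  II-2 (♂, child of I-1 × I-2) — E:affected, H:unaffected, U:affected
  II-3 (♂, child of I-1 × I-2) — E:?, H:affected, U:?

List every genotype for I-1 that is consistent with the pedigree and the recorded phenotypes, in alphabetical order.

I-1 ∈ {EE Hh UU, EE Hh Uu, EE Hh uu, Ee Hh UU, Ee Hh Uu, Ee Hh uu, ee Hh UU, ee Hh Uu, ee Hh uu}

E/I-1 ? ·: ee|Ee|EE
E/I-2 aff ·: Ee|EE
E/II-1 aff I-1×I-2: Ee|EE
E/II-2 aff I-1×I-2: Ee|EE
E/II-3 ? I-1×I-2: ee|Ee|EE
⇒ E over [I-1,I-2,II-1,II-2,II-3]: 32 consistent
H/I-1 aff ·: Hh
H/I-2 aff ·: Hh
H/II-1 un I-1×I-2: hh
H/II-2 un I-1×I-2: hh
H/II-3 aff I-1×I-2: Hh|HH
⇒ H over [I-1,I-2,II-1,II-2,II-3]: 2 consistent
U/I-1 ? ·: uu|Uu|UU
U/I-2 aff ·: Uu|UU
U/II-1 ? I-1×I-2: uu|Uu|UU
U/II-2 aff I-1×I-2: Uu|UU
U/II-3 ? I-1×I-2: uu|Uu|UU
⇒ U over [I-1,I-2,II-1,II-2,II-3]: 40 consistent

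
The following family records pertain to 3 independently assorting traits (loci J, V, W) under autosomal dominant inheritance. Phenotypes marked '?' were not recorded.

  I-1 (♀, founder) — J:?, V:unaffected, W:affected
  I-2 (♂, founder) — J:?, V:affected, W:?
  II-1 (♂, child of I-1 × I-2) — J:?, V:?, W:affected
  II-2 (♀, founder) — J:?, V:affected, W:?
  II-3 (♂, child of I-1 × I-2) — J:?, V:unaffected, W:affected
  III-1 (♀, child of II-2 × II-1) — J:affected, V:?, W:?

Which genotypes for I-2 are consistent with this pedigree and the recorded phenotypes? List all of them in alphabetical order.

J/I-1 ? ·: jj|Jj|JJ
J/I-2 ? ·: jj|Jj|JJ
J/II-1 ? I-1×I-2: jj|Jj|JJ
J/II-2 ? ·: jj|Jj|JJ
J/II-3 ? I-1×I-2: jj|Jj|JJ
J/III-1 aff II-2×II-1: Jj|JJ
⇒ J over [I-1,I-2,II-1,II-2,II-3,III-1]: 113 consistent
V/I-1 un ·: vv
V/I-2 aff ·: Vv
V/II-1 ? I-1×I-2: vv|Vv
V/II-2 aff ·: Vv|VV
V/II-3 un I-1×I-2: vv
V/III-1 ? II-2×II-1: vv|Vv|VV
⇒ V over [I-1,I-2,II-1,II-2,II-3,III-1]: 8 consistent
W/I-1 aff ·: Ww|WW
W/I-2 ? ·: ww|Ww|WW
W/II-1 aff I-1×I-2: Ww|WW
W/II-2 ? ·: ww|Ww|WW
W/II-3 aff I-1×I-2: Ww|WW
W/III-1 ? II-2×II-1: ww|Ww|WW
⇒ W over [I-1,I-2,II-1,II-2,II-3,III-1]: 84 consistent

I-2 ∈ {JJ Vv WW, JJ Vv Ww, JJ Vv ww, Jj Vv WW, Jj Vv Ww, Jj Vv ww, jj Vv WW, jj Vv Ww, jj Vv ww}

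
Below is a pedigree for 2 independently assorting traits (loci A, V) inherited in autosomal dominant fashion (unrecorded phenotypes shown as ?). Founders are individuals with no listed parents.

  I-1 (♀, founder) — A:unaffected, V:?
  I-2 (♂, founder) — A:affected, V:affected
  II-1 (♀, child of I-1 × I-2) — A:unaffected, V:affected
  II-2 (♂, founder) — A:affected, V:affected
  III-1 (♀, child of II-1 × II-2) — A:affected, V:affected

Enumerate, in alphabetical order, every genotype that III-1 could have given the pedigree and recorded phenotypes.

III-1 ∈ {Aa VV, Aa Vv}

A/I-1 un ·: aa
A/I-2 aff ·: Aa
A/II-1 un I-1×I-2: aa
A/II-2 aff ·: Aa|AA
A/III-1 aff II-1×II-2: Aa
⇒ A over [I-1,I-2,II-1,II-2,III-1]: 2 consistent
V/I-1 ? ·: vv|Vv|VV
V/I-2 aff ·: Vv|VV
V/II-1 aff I-1×I-2: Vv|VV
V/II-2 aff ·: Vv|VV
V/III-1 aff II-1×II-2: Vv|VV
⇒ V over [I-1,I-2,II-1,II-2,III-1]: 32 consistent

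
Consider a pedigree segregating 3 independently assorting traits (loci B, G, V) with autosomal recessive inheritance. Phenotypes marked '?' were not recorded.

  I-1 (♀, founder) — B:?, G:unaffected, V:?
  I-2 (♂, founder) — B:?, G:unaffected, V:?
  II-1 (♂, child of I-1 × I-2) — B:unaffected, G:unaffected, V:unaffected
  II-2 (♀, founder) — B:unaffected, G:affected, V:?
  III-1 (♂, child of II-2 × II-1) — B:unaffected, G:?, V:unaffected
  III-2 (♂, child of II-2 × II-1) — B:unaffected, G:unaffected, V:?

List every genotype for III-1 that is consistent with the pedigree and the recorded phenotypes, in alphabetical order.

B/I-1 ? ·: BB|Bb|bb
B/I-2 ? ·: BB|Bb|bb
B/II-1 un I-1×I-2: BB|Bb
B/II-2 un ·: BB|Bb
B/III-1 un II-2×II-1: BB|Bb
B/III-2 un II-2×II-1: BB|Bb
⇒ B over [I-1,I-2,II-1,II-2,III-1,III-2]: 76 consistent
G/I-1 un ·: GG|Gg
G/I-2 un ·: GG|Gg
G/II-1 un I-1×I-2: GG|Gg
G/II-2 aff ·: gg
G/III-1 ? II-2×II-1: Gg|gg
G/III-2 un II-2×II-1: Gg
⇒ G over [I-1,I-2,II-1,II-2,III-1,III-2]: 10 consistent
V/I-1 ? ·: VV|Vv|vv
V/I-2 ? ·: VV|Vv|vv
V/II-1 un I-1×I-2: VV|Vv
V/II-2 ? ·: VV|Vv|vv
V/III-1 un II-2×II-1: VV|Vv
V/III-2 ? II-2×II-1: VV|Vv|vv
⇒ V over [I-1,I-2,II-1,II-2,III-1,III-2]: 108 consistent

III-1 ∈ {BB Gg VV, BB Gg Vv, BB gg VV, BB gg Vv, Bb Gg VV, Bb Gg Vv, Bb gg VV, Bb gg Vv}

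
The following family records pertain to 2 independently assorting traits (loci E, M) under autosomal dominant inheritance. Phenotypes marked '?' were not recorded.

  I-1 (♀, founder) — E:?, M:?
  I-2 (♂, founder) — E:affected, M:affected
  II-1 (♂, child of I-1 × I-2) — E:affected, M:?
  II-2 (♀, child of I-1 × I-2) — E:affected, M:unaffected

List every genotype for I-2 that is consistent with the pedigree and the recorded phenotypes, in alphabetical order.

I-2 ∈ {EE Mm, Ee Mm}

E/I-1 ? ·: ee|Ee|EE
E/I-2 aff ·: Ee|EE
E/II-1 aff I-1×I-2: Ee|EE
E/II-2 aff I-1×I-2: Ee|EE
⇒ E over [I-1,I-2,II-1,II-2]: 15 consistent
M/I-1 ? ·: mm|Mm
M/I-2 aff ·: Mm
M/II-1 ? I-1×I-2: mm|Mm|MM
M/II-2 un I-1×I-2: mm
⇒ M over [I-1,I-2,II-1,II-2]: 5 consistent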